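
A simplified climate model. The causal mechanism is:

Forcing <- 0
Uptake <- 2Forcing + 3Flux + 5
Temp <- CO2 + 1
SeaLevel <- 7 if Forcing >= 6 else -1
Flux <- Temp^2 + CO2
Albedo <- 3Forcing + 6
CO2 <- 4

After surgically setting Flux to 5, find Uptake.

20

Intervening sets Flux = 5 and removes its equation (Flux <- Temp^2 + CO2).
Uptake = 2Forcing + 3Flux + 5  [with Forcing=0, Flux=5]  = 20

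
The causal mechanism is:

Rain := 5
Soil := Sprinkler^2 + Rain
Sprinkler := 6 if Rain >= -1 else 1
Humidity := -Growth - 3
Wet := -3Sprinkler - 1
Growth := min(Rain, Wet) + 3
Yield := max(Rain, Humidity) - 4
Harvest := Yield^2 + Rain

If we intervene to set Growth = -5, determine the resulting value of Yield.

1

Under do(Growth=-5), the mechanism Growth := min(Rain, Wet) + 3 is discarded; Growth is fixed at -5.
Humidity = -Growth - 3  [with Growth=-5]  = 2
Yield = max(Rain, Humidity) - 4  [with Rain=5, Humidity=2]  = 1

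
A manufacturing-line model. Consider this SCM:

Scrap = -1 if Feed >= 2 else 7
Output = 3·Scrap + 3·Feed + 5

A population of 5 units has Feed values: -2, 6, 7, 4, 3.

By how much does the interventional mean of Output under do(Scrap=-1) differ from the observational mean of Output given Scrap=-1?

-4.2

Every unit gets Scrap=-1 under the intervention. Output values become -4, 20, 23, 14, 11; E[Output|do(Scrap=-1)] = 12.8.
Conditioning on Scrap=-1 selects the 4 unit(s) with Feed ∈ {6, 7, 4, 3}. Their Output values: 20, 23, 14, 11. Mean = 17.
Difference = 12.8 − 17 = -4.2.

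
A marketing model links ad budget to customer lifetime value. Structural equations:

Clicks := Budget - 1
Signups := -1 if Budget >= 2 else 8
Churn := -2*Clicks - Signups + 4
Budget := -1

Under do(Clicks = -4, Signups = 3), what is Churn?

9

Setting Clicks = -4, Signups = 3 by intervention discards those variables' equations.
Churn = -2*Clicks - Signups + 4  [with Clicks=-4, Signups=3]  = 9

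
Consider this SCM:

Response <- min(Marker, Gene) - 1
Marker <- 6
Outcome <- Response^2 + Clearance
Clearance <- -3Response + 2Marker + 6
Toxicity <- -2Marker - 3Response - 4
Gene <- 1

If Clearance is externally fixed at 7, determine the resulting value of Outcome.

7

The intervention breaks the incoming arrows to Clearance: Clearance <- -3Response + 2Marker + 6 no longer applies, and Clearance = 7.
Response = min(Marker, Gene) - 1  [with Marker=6, Gene=1]  = 0
Outcome = Response^2 + Clearance  [with Response=0, Clearance=7]  = 7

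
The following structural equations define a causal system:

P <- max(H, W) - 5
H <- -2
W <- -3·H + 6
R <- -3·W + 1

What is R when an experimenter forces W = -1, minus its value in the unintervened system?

Under do(W=-1), the mechanism W <- -3·H + 6 is discarded; W is fixed at -1.
R = -3·W + 1  [with W=-1]  = 4
Without intervention: W = -3·H + 6  [with H=-2]  = 12; R = -3·W + 1  [with W=12]  = -35.
Change = 4 − (-35) = 39.

39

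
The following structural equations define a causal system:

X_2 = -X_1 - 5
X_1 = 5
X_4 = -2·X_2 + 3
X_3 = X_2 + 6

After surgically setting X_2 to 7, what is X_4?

Under do(X_2=7), the mechanism X_2 = -X_1 - 5 is discarded; X_2 is fixed at 7.
X_4 = -2·X_2 + 3  [with X_2=7]  = -11

-11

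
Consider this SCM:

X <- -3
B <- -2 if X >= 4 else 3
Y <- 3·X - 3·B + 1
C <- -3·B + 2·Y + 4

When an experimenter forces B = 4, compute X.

-3

Under do(B=4), the mechanism B <- -2 if X >= 4 else 3 is discarded; B is fixed at 4.
X is not downstream of the intervention, so its value is determined by the original equations.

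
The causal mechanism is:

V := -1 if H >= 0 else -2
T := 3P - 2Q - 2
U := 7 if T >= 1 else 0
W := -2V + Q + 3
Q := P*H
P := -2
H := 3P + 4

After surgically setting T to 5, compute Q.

Under do(T=5), the mechanism T := 3P - 2Q - 2 is discarded; T is fixed at 5.
Since Q is not a descendant of the intervened variable, it is unaffected.
H = 3P + 4  [with P=-2]  = -2
Q = P*H  [with P=-2, H=-2]  = 4

4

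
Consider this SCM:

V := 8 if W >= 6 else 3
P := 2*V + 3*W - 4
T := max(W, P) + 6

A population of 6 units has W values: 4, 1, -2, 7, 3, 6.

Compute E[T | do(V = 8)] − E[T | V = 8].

-10

The intervention sets V=8 in all 6 units regardless of W. Recomputing T per unit gives 30, 21, 12, 39, 27, 36; average 27.5.
Observing V=8 restricts to units where V's equation naturally yields 8: W ∈ {7, 6}. In that subpopulation T = 39, 36, mean 37.5.
Difference = 27.5 − 37.5 = -10.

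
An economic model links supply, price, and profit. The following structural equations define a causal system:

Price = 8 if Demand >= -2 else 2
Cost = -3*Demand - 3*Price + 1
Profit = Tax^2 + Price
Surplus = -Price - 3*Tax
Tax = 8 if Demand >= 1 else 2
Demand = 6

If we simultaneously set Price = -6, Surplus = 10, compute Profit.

Setting Price = -6, Surplus = 10 by intervention discards those variables' equations.
Tax = 8 if Demand >= 1 else 2  [with Demand=6]  = 8
Profit = Tax^2 + Price  [with Tax=8, Price=-6]  = 58

58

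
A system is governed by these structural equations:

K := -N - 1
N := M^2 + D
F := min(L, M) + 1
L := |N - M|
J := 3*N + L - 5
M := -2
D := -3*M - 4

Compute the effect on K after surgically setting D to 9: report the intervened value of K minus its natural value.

Under do(D=9), the mechanism D := -3*M - 4 is discarded; D is fixed at 9.
N = M^2 + D  [with M=-2, D=9]  = 13
K = -N - 1  [with N=13]  = -14
Without intervention: D = -3*M - 4  [with M=-2]  = 2; N = M^2 + D  [with M=-2, D=2]  = 6; K = -N - 1  [with N=6]  = -7.
Change = -14 − (-7) = -7.

-7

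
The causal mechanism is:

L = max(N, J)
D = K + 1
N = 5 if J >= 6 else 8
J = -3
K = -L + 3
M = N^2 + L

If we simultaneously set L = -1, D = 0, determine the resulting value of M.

63

Setting L = -1, D = 0 by intervention discards those variables' equations.
N = 5 if J >= 6 else 8  [with J=-3]  = 8
M = N^2 + L  [with N=8, L=-1]  = 63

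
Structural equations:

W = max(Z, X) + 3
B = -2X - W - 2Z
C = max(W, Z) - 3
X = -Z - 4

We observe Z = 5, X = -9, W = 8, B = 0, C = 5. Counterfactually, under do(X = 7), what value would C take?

do(X=7) replaces the equation X = -Z - 4 with the constant X = 7.
W = max(Z, X) + 3  [with Z=5, X=7]  = 10
C = max(W, Z) - 3  [with W=10, Z=5]  = 7

7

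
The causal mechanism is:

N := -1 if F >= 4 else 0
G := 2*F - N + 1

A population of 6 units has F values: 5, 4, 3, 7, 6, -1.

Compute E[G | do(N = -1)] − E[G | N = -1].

Every unit gets N=-1 under the intervention. G values become 12, 10, 8, 16, 14, 0; E[G|do(N=-1)] = 10.
Conditioning on N=-1 selects the 4 unit(s) with F ∈ {5, 4, 7, 6}. Their G values: 12, 10, 16, 14. Mean = 13.
Difference = 10 − 13 = -3.

-3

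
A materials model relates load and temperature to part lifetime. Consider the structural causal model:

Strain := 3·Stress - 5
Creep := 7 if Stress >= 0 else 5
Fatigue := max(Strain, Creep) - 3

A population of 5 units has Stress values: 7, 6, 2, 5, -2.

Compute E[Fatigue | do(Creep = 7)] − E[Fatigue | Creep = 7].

-0.9

Every unit gets Creep=7 under the intervention. Fatigue values become 13, 10, 4, 7, 4; E[Fatigue|do(Creep=7)] = 7.6.
Conditioning on Creep=7 selects the 4 unit(s) with Stress ∈ {7, 6, 2, 5}. Their Fatigue values: 13, 10, 4, 7. Mean = 8.5.
Difference = 7.6 − 8.5 = -0.9.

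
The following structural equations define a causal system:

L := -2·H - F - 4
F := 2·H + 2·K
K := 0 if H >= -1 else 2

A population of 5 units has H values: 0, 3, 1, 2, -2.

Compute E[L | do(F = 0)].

-5.6

The intervention sets F=0 in all 5 units regardless of H. Recomputing L per unit gives -4, -10, -6, -8, 0; average -5.6.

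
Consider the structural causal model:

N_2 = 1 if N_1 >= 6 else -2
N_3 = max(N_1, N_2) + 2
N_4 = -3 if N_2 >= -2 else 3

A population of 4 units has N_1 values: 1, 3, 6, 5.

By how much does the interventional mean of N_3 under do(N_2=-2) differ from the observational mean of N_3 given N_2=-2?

Every unit gets N_2=-2 under the intervention. N_3 values become 3, 5, 8, 7; E[N_3|do(N_2=-2)] = 5.75.
Conditioning on N_2=-2 selects the 3 unit(s) with N_1 ∈ {1, 3, 5}. Their N_3 values: 3, 5, 7. Mean = 5.
Difference = 5.75 − 5 = 0.75.

0.75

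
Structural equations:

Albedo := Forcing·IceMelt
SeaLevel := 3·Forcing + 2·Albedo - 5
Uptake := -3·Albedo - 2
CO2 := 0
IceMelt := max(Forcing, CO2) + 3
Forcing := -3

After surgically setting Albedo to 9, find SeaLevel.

4

Intervening sets Albedo = 9 and removes its equation (Albedo := Forcing·IceMelt).
SeaLevel = 3·Forcing + 2·Albedo - 5  [with Forcing=-3, Albedo=9]  = 4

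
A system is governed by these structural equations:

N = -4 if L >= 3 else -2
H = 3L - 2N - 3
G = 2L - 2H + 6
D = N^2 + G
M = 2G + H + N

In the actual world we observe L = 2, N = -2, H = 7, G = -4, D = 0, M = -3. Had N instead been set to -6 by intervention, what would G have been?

Under do(N=-6), the mechanism N = -4 if L >= 3 else -2 is discarded; N is fixed at -6.
H = 3L - 2N - 3  [with L=2, N=-6]  = 15
G = 2L - 2H + 6  [with L=2, H=15]  = -20

-20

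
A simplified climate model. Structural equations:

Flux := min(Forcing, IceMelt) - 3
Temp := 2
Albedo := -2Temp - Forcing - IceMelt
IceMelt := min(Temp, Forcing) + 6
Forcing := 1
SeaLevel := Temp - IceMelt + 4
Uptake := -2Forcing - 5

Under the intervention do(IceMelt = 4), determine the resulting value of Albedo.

The intervention breaks the incoming arrows to IceMelt: IceMelt := min(Temp, Forcing) + 6 no longer applies, and IceMelt = 4.
Albedo = -2Temp - Forcing - IceMelt  [with Temp=2, Forcing=1, IceMelt=4]  = -9

-9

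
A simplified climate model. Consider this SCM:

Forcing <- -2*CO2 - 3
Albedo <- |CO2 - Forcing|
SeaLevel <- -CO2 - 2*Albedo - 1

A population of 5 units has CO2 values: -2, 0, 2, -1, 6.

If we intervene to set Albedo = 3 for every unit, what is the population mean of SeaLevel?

-8

do(Albedo=3) breaks Albedo's dependence on CO2. With Albedo=3 fixed, SeaLevel across the units is -5, -7, -9, -6, -13, mean -8.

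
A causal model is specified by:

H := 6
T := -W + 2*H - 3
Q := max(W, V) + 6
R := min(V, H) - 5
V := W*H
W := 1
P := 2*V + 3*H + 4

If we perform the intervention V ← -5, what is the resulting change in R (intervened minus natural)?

-11

The intervention breaks the incoming arrows to V: V := W*H no longer applies, and V = -5.
R = min(V, H) - 5  [with V=-5, H=6]  = -10
Without intervention: V = W*H  [with W=1, H=6]  = 6; R = min(V, H) - 5  [with V=6, H=6]  = 1.
Change = -10 − 1 = -11.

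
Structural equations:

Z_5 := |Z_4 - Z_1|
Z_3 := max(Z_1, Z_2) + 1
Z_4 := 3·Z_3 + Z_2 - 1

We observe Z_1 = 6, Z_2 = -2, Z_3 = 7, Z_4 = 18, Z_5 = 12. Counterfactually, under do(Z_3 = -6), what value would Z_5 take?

do(Z_3=-6) replaces the equation Z_3 := max(Z_1, Z_2) + 1 with the constant Z_3 = -6.
Z_4 = 3·Z_3 + Z_2 - 1  [with Z_3=-6, Z_2=-2]  = -21
Z_5 = |Z_4 - Z_1|  [with Z_4=-21, Z_1=6]  = 27

27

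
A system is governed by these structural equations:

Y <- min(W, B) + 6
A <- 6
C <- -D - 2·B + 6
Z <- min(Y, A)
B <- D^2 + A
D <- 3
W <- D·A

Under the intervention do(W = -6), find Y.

do(W=-6) replaces the equation W <- D·A with the constant W = -6.
B = D^2 + A  [with D=3, A=6]  = 15
Y = min(W, B) + 6  [with W=-6, B=15]  = 0

0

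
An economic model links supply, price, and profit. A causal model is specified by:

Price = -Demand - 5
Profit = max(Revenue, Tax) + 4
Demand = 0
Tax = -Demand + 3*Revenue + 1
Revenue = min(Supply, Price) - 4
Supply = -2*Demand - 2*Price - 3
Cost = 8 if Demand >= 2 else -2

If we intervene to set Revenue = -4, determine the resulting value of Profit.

Under do(Revenue=-4), the mechanism Revenue = min(Supply, Price) - 4 is discarded; Revenue is fixed at -4.
Tax = -Demand + 3*Revenue + 1  [with Demand=0, Revenue=-4]  = -11
Profit = max(Revenue, Tax) + 4  [with Revenue=-4, Tax=-11]  = 0

0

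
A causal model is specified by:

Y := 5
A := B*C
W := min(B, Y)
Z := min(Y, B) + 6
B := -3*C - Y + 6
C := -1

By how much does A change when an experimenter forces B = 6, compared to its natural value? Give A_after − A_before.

The intervention breaks the incoming arrows to B: B := -3*C - Y + 6 no longer applies, and B = 6.
A = B*C  [with B=6, C=-1]  = -6
Without intervention: B = -3*C - Y + 6  [with C=-1, Y=5]  = 4; A = B*C  [with B=4, C=-1]  = -4.
Change = -6 − (-4) = -2.

-2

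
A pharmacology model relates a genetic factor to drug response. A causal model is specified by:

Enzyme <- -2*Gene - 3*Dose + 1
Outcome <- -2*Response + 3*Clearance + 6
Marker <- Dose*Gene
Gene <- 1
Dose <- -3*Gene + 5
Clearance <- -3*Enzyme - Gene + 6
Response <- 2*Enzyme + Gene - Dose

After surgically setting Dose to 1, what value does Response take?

-8

do(Dose=1) replaces the equation Dose <- -3*Gene + 5 with the constant Dose = 1.
Enzyme = -2*Gene - 3*Dose + 1  [with Gene=1, Dose=1]  = -4
Response = 2*Enzyme + Gene - Dose  [with Enzyme=-4, Gene=1, Dose=1]  = -8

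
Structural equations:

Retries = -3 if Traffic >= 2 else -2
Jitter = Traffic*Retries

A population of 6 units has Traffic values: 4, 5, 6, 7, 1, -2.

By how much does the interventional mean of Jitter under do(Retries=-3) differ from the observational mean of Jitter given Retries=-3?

Every unit gets Retries=-3 under the intervention. Jitter values become -12, -15, -18, -21, -3, 6; E[Jitter|do(Retries=-3)] = -10.5.
E[Jitter|Retries=-3] averages over only the 4 units with Retries=-3 (Traffic = 4, 5, 6, 7): Jitter = -12, -15, -18, -21, mean -16.5.
Difference = -10.5 − (-16.5) = 6.

6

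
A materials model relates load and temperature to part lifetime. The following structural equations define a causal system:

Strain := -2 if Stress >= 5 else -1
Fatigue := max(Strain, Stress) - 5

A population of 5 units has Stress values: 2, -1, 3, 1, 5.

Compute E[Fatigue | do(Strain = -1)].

The intervention sets Strain=-1 in all 5 units regardless of Stress. Recomputing Fatigue per unit gives -3, -6, -2, -4, 0; average -3.

-3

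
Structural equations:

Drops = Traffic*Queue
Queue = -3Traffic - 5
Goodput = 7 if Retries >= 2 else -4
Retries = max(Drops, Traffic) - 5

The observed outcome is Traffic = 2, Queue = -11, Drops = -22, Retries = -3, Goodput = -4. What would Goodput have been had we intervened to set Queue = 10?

7

do(Queue=10) replaces the equation Queue = -3Traffic - 5 with the constant Queue = 10.
Drops = Traffic*Queue  [with Traffic=2, Queue=10]  = 20
Retries = max(Drops, Traffic) - 5  [with Drops=20, Traffic=2]  = 15
Goodput = 7 if Retries >= 2 else -4  [with Retries=15]  = 7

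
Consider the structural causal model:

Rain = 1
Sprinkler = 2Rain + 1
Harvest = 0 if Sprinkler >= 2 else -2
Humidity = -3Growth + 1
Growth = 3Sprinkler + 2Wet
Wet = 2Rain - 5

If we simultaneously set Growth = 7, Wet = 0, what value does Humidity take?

The joint intervention fixes Growth = 7, Wet = 0, removing each variable's own equation.
Humidity = -3Growth + 1  [with Growth=7]  = -20

-20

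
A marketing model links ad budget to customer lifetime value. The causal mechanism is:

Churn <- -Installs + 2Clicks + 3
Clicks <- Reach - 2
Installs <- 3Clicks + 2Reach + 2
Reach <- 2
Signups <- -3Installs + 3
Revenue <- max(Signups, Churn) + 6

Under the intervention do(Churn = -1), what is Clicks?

0

Under do(Churn=-1), the mechanism Churn <- -Installs + 2Clicks + 3 is discarded; Churn is fixed at -1.
No directed path runs from Churn to Clicks, so Clicks keeps its natural value.
Clicks = Reach - 2  [with Reach=2]  = 0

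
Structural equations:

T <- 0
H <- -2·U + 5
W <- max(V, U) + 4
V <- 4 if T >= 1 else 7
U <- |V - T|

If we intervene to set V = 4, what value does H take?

do(V=4) replaces the equation V <- 4 if T >= 1 else 7 with the constant V = 4.
U = |V - T|  [with V=4, T=0]  = 4
H = -2·U + 5  [with U=4]  = -3

-3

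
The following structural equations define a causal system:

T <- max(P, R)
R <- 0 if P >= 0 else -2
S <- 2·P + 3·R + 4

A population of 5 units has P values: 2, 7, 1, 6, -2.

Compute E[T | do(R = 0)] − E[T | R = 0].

Under do(R=0), R's equation is replaced by R=0 for every unit. Per-unit T: 2, 7, 1, 6, 0. Mean = 3.2.
Conditioning on R=0 selects the 4 unit(s) with P ∈ {2, 7, 1, 6}. Their T values: 2, 7, 1, 6. Mean = 4.
Difference = 3.2 − 4 = -0.8.

-0.8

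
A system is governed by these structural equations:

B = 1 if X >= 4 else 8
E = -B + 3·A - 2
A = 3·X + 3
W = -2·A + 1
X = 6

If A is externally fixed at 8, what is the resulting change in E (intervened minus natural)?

The intervention breaks the incoming arrows to A: A = 3·X + 3 no longer applies, and A = 8.
B = 1 if X >= 4 else 8  [with X=6]  = 1
E = -B + 3·A - 2  [with B=1, A=8]  = 21
Without intervention: B = 1 if X >= 4 else 8  [with X=6]  = 1; A = 3·X + 3  [with X=6]  = 21; E = -B + 3·A - 2  [with B=1, A=21]  = 60.
Change = 21 − 60 = -39.

-39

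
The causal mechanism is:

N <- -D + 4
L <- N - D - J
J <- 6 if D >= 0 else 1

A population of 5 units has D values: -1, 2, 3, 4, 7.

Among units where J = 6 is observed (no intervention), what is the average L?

Observing J=6 restricts to units where J's equation naturally yields 6: D ∈ {2, 3, 4, 7}. In that subpopulation L = -6, -8, -10, -16, mean -10.

-10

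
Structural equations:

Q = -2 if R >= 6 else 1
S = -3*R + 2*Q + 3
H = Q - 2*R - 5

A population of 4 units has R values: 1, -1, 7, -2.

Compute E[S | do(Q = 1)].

1.25

do(Q=1) breaks Q's dependence on R. With Q=1 fixed, S across the units is 2, 8, -16, 11, mean 1.25.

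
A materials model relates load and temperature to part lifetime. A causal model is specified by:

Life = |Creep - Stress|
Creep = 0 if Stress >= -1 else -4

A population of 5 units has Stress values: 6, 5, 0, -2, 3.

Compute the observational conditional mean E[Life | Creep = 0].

3.5

Conditioning on Creep=0 selects the 4 unit(s) with Stress ∈ {6, 5, 0, 3}. Their Life values: 6, 5, 0, 3. Mean = 3.5.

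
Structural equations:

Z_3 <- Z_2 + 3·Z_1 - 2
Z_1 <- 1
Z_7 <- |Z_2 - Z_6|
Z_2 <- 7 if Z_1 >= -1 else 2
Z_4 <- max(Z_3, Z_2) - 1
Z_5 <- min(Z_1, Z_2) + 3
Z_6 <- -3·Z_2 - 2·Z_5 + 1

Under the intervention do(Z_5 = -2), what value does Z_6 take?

-16

The intervention breaks the incoming arrows to Z_5: Z_5 <- min(Z_1, Z_2) + 3 no longer applies, and Z_5 = -2.
Z_2 = 7 if Z_1 >= -1 else 2  [with Z_1=1]  = 7
Z_6 = -3·Z_2 - 2·Z_5 + 1  [with Z_2=7, Z_5=-2]  = -16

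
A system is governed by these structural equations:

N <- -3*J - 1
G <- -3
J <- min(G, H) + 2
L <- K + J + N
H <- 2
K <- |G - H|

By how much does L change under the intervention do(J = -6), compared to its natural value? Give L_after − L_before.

The intervention breaks the incoming arrows to J: J <- min(G, H) + 2 no longer applies, and J = -6.
K = |G - H|  [with G=-3, H=2]  = 5
N = -3*J - 1  [with J=-6]  = 17
L = K + J + N  [with K=5, J=-6, N=17]  = 16
Without intervention: J = min(G, H) + 2  [with G=-3, H=2]  = -1; K = |G - H|  [with G=-3, H=2]  = 5; N = -3*J - 1  [with J=-1]  = 2; L = K + J + N  [with K=5, J=-1, N=2]  = 6.
Change = 16 − 6 = 10.

10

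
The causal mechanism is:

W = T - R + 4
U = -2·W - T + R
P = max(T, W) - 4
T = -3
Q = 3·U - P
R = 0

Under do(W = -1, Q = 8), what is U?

Setting W = -1, Q = 8 by intervention discards those variables' equations.
U = -2·W - T + R  [with W=-1, T=-3, R=0]  = 5

5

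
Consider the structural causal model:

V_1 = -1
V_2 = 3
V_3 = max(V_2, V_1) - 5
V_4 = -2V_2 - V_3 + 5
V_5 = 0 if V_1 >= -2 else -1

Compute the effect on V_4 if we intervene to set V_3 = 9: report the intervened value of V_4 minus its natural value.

-11

The intervention breaks the incoming arrows to V_3: V_3 = max(V_2, V_1) - 5 no longer applies, and V_3 = 9.
V_4 = -2V_2 - V_3 + 5  [with V_2=3, V_3=9]  = -10
Without intervention: V_3 = max(V_2, V_1) - 5  [with V_2=3, V_1=-1]  = -2; V_4 = -2V_2 - V_3 + 5  [with V_2=3, V_3=-2]  = 1.
Change = -10 − 1 = -11.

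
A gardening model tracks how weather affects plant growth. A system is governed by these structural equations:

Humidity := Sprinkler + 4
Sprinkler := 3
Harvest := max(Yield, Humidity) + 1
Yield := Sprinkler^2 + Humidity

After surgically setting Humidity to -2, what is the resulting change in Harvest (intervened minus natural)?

-9

Under do(Humidity=-2), the mechanism Humidity := Sprinkler + 4 is discarded; Humidity is fixed at -2.
Yield = Sprinkler^2 + Humidity  [with Sprinkler=3, Humidity=-2]  = 7
Harvest = max(Yield, Humidity) + 1  [with Yield=7, Humidity=-2]  = 8
Without intervention: Humidity = Sprinkler + 4  [with Sprinkler=3]  = 7; Yield = Sprinkler^2 + Humidity  [with Sprinkler=3, Humidity=7]  = 16; Harvest = max(Yield, Humidity) + 1  [with Yield=16, Humidity=7]  = 17.
Change = 8 − 17 = -9.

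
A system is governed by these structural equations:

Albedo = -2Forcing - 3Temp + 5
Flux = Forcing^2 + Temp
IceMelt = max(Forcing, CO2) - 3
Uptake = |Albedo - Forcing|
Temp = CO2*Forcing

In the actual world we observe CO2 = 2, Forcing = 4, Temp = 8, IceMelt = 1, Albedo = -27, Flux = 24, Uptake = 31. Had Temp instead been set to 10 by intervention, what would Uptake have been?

37

The intervention breaks the incoming arrows to Temp: Temp = CO2*Forcing no longer applies, and Temp = 10.
Albedo = -2Forcing - 3Temp + 5  [with Forcing=4, Temp=10]  = -33
Uptake = |Albedo - Forcing|  [with Albedo=-33, Forcing=4]  = 37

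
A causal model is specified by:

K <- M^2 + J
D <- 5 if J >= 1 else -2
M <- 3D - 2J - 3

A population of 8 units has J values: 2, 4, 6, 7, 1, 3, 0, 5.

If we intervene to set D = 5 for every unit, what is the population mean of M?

5

do(D=5) breaks D's dependence on J. With D=5 fixed, M across the units is 8, 4, 0, -2, 10, 6, 12, 2, mean 5.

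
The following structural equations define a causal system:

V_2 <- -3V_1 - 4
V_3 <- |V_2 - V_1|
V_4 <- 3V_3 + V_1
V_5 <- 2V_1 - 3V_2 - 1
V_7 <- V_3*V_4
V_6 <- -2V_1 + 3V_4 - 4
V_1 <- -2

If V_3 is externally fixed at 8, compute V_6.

The intervention breaks the incoming arrows to V_3: V_3 <- |V_2 - V_1| no longer applies, and V_3 = 8.
V_4 = 3V_3 + V_1  [with V_3=8, V_1=-2]  = 22
V_6 = -2V_1 + 3V_4 - 4  [with V_1=-2, V_4=22]  = 66

66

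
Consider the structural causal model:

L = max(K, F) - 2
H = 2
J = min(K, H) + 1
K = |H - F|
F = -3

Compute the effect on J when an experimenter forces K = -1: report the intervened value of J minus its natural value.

-3

do(K=-1) replaces the equation K = |H - F| with the constant K = -1.
J = min(K, H) + 1  [with K=-1, H=2]  = 0
Without intervention: K = |H - F|  [with H=2, F=-3]  = 5; J = min(K, H) + 1  [with K=5, H=2]  = 3.
Change = 0 − 3 = -3.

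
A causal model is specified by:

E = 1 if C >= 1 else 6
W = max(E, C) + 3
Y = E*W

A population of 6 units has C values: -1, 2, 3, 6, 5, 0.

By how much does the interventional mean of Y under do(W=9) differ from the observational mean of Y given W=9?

-15

The intervention sets W=9 in all 6 units regardless of C. Recomputing Y per unit gives 54, 9, 9, 9, 9, 54; average 24.
E[Y|W=9] averages over only the 3 units with W=9 (C = -1, 6, 0): Y = 54, 9, 54, mean 39.
Difference = 24 − 39 = -15.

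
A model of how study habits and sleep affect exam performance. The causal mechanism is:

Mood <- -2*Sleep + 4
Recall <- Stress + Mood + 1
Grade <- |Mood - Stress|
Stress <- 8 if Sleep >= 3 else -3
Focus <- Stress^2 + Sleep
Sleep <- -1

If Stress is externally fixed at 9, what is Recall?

do(Stress=9) replaces the equation Stress <- 8 if Sleep >= 3 else -3 with the constant Stress = 9.
Mood = -2*Sleep + 4  [with Sleep=-1]  = 6
Recall = Stress + Mood + 1  [with Stress=9, Mood=6]  = 16

16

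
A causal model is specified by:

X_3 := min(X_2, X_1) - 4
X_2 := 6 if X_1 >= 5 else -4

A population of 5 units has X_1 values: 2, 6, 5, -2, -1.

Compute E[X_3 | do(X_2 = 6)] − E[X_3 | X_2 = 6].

The intervention sets X_2=6 in all 5 units regardless of X_1. Recomputing X_3 per unit gives -2, 2, 1, -6, -5; average -2.
Conditioning on X_2=6 selects the 2 unit(s) with X_1 ∈ {6, 5}. Their X_3 values: 2, 1. Mean = 1.5.
Difference = -2 − 1.5 = -3.5.

-3.5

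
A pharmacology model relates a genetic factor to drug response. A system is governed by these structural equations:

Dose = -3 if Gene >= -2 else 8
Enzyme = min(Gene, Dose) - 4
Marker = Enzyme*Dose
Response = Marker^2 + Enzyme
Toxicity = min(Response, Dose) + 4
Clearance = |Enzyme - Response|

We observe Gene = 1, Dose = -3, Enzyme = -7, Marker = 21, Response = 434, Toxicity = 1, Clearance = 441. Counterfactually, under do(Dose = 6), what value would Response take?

321

do(Dose=6) replaces the equation Dose = -3 if Gene >= -2 else 8 with the constant Dose = 6.
Enzyme = min(Gene, Dose) - 4  [with Gene=1, Dose=6]  = -3
Marker = Enzyme*Dose  [with Enzyme=-3, Dose=6]  = -18
Response = Marker^2 + Enzyme  [with Marker=-18, Enzyme=-3]  = 321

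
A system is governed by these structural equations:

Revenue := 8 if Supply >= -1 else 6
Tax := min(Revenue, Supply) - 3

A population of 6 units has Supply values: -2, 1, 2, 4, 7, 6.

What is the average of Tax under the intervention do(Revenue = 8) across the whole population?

Under do(Revenue=8), Revenue's equation is replaced by Revenue=8 for every unit. Per-unit Tax: -5, -2, -1, 1, 4, 3. Mean = 0.

0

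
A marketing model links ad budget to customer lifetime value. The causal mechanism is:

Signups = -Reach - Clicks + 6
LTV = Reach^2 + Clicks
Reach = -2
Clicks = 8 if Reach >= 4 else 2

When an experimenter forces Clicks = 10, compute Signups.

-2

The intervention breaks the incoming arrows to Clicks: Clicks = 8 if Reach >= 4 else 2 no longer applies, and Clicks = 10.
Signups = -Reach - Clicks + 6  [with Reach=-2, Clicks=10]  = -2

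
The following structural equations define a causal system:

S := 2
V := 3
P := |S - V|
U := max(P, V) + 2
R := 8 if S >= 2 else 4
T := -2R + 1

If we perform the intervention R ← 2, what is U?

The intervention breaks the incoming arrows to R: R := 8 if S >= 2 else 4 no longer applies, and R = 2.
Since U is not a descendant of the intervened variable, it is unaffected.
P = |S - V|  [with S=2, V=3]  = 1
U = max(P, V) + 2  [with P=1, V=3]  = 5

5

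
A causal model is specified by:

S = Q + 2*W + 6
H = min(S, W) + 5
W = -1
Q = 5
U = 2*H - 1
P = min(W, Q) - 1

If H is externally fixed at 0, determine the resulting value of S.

9

do(H=0) replaces the equation H = min(S, W) + 5 with the constant H = 0.
S is not downstream of the intervention, so its value is determined by the original equations.
S = Q + 2*W + 6  [with Q=5, W=-1]  = 9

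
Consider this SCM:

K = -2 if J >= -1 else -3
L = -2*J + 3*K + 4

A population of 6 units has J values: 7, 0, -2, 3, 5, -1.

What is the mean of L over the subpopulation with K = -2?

Observing K=-2 restricts to units where K's equation naturally yields -2: J ∈ {7, 0, 3, 5, -1}. In that subpopulation L = -16, -2, -8, -12, 0, mean -7.6.

-7.6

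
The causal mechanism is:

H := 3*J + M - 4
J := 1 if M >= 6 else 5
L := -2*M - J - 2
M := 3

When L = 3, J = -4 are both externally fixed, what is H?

Setting L = 3, J = -4 by intervention discards those variables' equations.
H = 3*J + M - 4  [with J=-4, M=3]  = -13

-13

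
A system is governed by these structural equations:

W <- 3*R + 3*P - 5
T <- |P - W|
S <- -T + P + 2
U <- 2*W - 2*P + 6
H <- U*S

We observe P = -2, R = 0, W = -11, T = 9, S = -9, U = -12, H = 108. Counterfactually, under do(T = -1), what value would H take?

The intervention breaks the incoming arrows to T: T <- |P - W| no longer applies, and T = -1.
W = 3*R + 3*P - 5  [with R=0, P=-2]  = -11
S = -T + P + 2  [with T=-1, P=-2]  = 1
U = 2*W - 2*P + 6  [with W=-11, P=-2]  = -12
H = U*S  [with U=-12, S=1]  = -12

-12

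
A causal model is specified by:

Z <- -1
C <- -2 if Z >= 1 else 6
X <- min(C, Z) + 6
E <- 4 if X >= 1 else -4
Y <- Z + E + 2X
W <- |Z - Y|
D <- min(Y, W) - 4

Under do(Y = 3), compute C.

6

Under do(Y=3), the mechanism Y <- Z + E + 2X is discarded; Y is fixed at 3.
No directed path runs from Y to C, so C keeps its natural value.
C = -2 if Z >= 1 else 6  [with Z=-1]  = 6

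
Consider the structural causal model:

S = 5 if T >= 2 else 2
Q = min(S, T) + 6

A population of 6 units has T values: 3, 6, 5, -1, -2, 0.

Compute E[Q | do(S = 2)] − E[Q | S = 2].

The intervention sets S=2 in all 6 units regardless of T. Recomputing Q per unit gives 8, 8, 8, 5, 4, 6; average 6.5.
E[Q|S=2] averages over only the 3 units with S=2 (T = -1, -2, 0): Q = 5, 4, 6, mean 5.
Difference = 6.5 − 5 = 1.5.

1.5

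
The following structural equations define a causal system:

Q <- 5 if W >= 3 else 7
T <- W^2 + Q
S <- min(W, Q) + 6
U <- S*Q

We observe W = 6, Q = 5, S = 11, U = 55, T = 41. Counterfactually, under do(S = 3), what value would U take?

The intervention breaks the incoming arrows to S: S <- min(W, Q) + 6 no longer applies, and S = 3.
Q = 5 if W >= 3 else 7  [with W=6]  = 5
U = S*Q  [with S=3, Q=5]  = 15

15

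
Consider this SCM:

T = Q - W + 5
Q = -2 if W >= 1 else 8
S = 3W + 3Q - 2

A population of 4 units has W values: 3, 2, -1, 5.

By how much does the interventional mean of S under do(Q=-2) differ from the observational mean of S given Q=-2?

-3.25

The intervention sets Q=-2 in all 4 units regardless of W. Recomputing S per unit gives 1, -2, -11, 7; average -1.25.
Observing Q=-2 restricts to units where Q's equation naturally yields -2: W ∈ {3, 2, 5}. In that subpopulation S = 1, -2, 7, mean 2.
Difference = -1.25 − 2 = -3.25.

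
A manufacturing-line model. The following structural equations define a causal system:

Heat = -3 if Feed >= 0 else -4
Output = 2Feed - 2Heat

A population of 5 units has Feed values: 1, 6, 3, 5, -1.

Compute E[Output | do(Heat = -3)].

Under do(Heat=-3), Heat's equation is replaced by Heat=-3 for every unit. Per-unit Output: 8, 18, 12, 16, 4. Mean = 11.6.

11.6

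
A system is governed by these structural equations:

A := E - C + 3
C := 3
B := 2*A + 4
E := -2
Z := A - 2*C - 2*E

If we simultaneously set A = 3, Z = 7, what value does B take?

10

The joint intervention fixes A = 3, Z = 7, removing each variable's own equation.
B = 2*A + 4  [with A=3]  = 10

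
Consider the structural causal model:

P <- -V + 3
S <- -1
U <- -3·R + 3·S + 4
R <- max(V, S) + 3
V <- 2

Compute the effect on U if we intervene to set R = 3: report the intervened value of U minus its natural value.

6

do(R=3) replaces the equation R <- max(V, S) + 3 with the constant R = 3.
U = -3·R + 3·S + 4  [with R=3, S=-1]  = -8
Without intervention: R = max(V, S) + 3  [with V=2, S=-1]  = 5; U = -3·R + 3·S + 4  [with R=5, S=-1]  = -14.
Change = -8 − (-14) = 6.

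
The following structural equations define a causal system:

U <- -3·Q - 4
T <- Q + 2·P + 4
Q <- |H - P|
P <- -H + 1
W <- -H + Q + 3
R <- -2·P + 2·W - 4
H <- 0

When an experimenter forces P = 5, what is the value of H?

Under do(P=5), the mechanism P <- -H + 1 is discarded; P is fixed at 5.
H is not downstream of the intervention, so its value is determined by the original equations.

0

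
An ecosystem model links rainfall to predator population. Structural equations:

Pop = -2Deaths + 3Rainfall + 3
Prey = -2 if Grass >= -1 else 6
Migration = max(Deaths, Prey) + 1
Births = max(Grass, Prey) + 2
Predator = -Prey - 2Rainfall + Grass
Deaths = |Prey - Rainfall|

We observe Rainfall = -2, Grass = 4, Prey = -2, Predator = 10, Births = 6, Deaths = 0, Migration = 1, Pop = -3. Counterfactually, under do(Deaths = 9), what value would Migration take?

10

Intervening sets Deaths = 9 and removes its equation (Deaths = |Prey - Rainfall|).
Prey = -2 if Grass >= -1 else 6  [with Grass=4]  = -2
Migration = max(Deaths, Prey) + 1  [with Deaths=9, Prey=-2]  = 10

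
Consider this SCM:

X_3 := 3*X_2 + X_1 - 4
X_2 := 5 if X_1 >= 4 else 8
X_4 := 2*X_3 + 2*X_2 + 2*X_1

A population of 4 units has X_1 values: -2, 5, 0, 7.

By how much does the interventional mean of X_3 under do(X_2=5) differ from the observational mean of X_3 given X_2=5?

-3.5

Under do(X_2=5), X_2's equation is replaced by X_2=5 for every unit. Per-unit X_3: 9, 16, 11, 18. Mean = 13.5.
Observing X_2=5 restricts to units where X_2's equation naturally yields 5: X_1 ∈ {5, 7}. In that subpopulation X_3 = 16, 18, mean 17.
Difference = 13.5 − 17 = -3.5.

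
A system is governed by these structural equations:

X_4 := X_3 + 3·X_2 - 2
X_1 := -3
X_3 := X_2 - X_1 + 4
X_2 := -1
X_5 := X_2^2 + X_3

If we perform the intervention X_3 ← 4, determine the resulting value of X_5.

5

do(X_3=4) replaces the equation X_3 := X_2 - X_1 + 4 with the constant X_3 = 4.
X_5 = X_2^2 + X_3  [with X_2=-1, X_3=4]  = 5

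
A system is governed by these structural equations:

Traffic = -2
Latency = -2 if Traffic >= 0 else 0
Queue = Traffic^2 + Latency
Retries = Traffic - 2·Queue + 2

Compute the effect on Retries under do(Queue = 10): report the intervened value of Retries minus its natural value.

The intervention breaks the incoming arrows to Queue: Queue = Traffic^2 + Latency no longer applies, and Queue = 10.
Retries = Traffic - 2·Queue + 2  [with Traffic=-2, Queue=10]  = -20
Without intervention: Latency = -2 if Traffic >= 0 else 0  [with Traffic=-2]  = 0; Queue = Traffic^2 + Latency  [with Traffic=-2, Latency=0]  = 4; Retries = Traffic - 2·Queue + 2  [with Traffic=-2, Queue=4]  = -8.
Change = -20 − (-8) = -12.

-12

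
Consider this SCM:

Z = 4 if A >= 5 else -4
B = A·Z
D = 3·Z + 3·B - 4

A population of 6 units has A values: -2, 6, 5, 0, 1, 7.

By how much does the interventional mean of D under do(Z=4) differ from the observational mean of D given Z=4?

-38

Under do(Z=4), Z's equation is replaced by Z=4 for every unit. Per-unit D: -16, 80, 68, 8, 20, 92. Mean = 42.
Conditioning on Z=4 selects the 3 unit(s) with A ∈ {6, 5, 7}. Their D values: 80, 68, 92. Mean = 80.
Difference = 42 − 80 = -38.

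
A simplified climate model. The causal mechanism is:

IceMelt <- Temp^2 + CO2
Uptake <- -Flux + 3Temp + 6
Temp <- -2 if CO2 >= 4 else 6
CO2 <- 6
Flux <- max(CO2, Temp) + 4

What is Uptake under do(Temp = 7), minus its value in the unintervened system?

26

do(Temp=7) replaces the equation Temp <- -2 if CO2 >= 4 else 6 with the constant Temp = 7.
Flux = max(CO2, Temp) + 4  [with CO2=6, Temp=7]  = 11
Uptake = -Flux + 3Temp + 6  [with Flux=11, Temp=7]  = 16
Without intervention: Temp = -2 if CO2 >= 4 else 6  [with CO2=6]  = -2; Flux = max(CO2, Temp) + 4  [with CO2=6, Temp=-2]  = 10; Uptake = -Flux + 3Temp + 6  [with Flux=10, Temp=-2]  = -10.
Change = 16 − (-10) = 26.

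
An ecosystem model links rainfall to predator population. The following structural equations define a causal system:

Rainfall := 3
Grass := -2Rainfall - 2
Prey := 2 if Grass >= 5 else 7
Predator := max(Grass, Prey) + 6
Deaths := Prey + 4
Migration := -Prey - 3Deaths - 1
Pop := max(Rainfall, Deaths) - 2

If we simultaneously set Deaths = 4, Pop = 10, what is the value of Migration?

-20

Under do(Deaths = 4, Pop = 10), each intervened variable's structural equation is replaced by its fixed value.
Grass = -2Rainfall - 2  [with Rainfall=3]  = -8
Prey = 2 if Grass >= 5 else 7  [with Grass=-8]  = 7
Migration = -Prey - 3Deaths - 1  [with Prey=7, Deaths=4]  = -20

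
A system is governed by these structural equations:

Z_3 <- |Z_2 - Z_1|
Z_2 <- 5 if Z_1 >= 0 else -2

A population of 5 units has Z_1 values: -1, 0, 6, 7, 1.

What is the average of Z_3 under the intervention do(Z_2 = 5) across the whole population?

do(Z_2=5) breaks Z_2's dependence on Z_1. With Z_2=5 fixed, Z_3 across the units is 6, 5, 1, 2, 4, mean 3.6.

3.6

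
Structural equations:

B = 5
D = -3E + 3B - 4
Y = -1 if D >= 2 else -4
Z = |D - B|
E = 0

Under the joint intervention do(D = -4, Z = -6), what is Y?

-4

Setting D = -4, Z = -6 by intervention discards those variables' equations.
Y = -1 if D >= 2 else -4  [with D=-4]  = -4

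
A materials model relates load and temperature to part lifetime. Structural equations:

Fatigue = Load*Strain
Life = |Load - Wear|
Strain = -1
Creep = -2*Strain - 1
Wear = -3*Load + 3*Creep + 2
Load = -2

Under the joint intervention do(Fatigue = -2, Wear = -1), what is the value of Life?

Setting Fatigue = -2, Wear = -1 by intervention discards those variables' equations.
Life = |Load - Wear|  [with Load=-2, Wear=-1]  = 1

1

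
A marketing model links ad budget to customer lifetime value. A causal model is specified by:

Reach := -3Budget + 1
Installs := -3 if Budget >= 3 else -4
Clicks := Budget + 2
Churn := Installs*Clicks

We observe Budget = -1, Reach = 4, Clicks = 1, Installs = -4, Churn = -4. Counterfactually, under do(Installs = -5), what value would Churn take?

Intervening sets Installs = -5 and removes its equation (Installs := -3 if Budget >= 3 else -4).
Clicks = Budget + 2  [with Budget=-1]  = 1
Churn = Installs*Clicks  [with Installs=-5, Clicks=1]  = -5

-5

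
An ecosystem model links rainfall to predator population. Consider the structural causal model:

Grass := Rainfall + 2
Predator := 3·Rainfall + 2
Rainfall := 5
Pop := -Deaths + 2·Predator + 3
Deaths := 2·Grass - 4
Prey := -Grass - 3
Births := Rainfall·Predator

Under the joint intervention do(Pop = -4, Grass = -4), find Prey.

1

Under do(Pop = -4, Grass = -4), each intervened variable's structural equation is replaced by its fixed value.
Prey = -Grass - 3  [with Grass=-4]  = 1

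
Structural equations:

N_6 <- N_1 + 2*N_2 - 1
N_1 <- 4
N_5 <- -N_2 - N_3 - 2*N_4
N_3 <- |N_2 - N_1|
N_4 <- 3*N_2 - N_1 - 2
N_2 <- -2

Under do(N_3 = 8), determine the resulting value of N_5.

18

do(N_3=8) replaces the equation N_3 <- |N_2 - N_1| with the constant N_3 = 8.
N_4 = 3*N_2 - N_1 - 2  [with N_2=-2, N_1=4]  = -12
N_5 = -N_2 - N_3 - 2*N_4  [with N_2=-2, N_3=8, N_4=-12]  = 18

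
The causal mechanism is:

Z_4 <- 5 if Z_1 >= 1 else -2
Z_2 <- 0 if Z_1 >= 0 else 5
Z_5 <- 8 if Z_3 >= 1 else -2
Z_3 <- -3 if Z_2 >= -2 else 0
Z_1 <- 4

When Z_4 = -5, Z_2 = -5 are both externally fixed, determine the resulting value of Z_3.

0

Setting Z_4 = -5, Z_2 = -5 by intervention discards those variables' equations.
Z_3 = -3 if Z_2 >= -2 else 0  [with Z_2=-5]  = 0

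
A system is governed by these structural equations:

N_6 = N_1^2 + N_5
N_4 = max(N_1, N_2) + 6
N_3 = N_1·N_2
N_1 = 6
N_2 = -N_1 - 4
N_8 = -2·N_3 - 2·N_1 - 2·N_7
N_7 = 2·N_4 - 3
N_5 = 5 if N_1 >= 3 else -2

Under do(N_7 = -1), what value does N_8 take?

110

do(N_7=-1) replaces the equation N_7 = 2·N_4 - 3 with the constant N_7 = -1.
N_2 = -N_1 - 4  [with N_1=6]  = -10
N_3 = N_1·N_2  [with N_1=6, N_2=-10]  = -60
N_8 = -2·N_3 - 2·N_1 - 2·N_7  [with N_3=-60, N_1=6, N_7=-1]  = 110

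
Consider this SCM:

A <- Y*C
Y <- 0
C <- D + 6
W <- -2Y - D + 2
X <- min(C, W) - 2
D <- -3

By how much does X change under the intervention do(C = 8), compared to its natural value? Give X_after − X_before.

The intervention breaks the incoming arrows to C: C <- D + 6 no longer applies, and C = 8.
W = -2Y - D + 2  [with Y=0, D=-3]  = 5
X = min(C, W) - 2  [with C=8, W=5]  = 3
Without intervention: C = D + 6  [with D=-3]  = 3; W = -2Y - D + 2  [with Y=0, D=-3]  = 5; X = min(C, W) - 2  [with C=3, W=5]  = 1.
Change = 3 − 1 = 2.

2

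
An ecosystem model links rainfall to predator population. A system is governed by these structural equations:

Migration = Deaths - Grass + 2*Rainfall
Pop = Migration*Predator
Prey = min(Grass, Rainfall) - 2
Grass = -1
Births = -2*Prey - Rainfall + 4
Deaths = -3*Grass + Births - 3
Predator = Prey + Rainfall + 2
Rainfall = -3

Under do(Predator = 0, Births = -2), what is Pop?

The joint intervention fixes Predator = 0, Births = -2, removing each variable's own equation.
Deaths = -3*Grass + Births - 3  [with Grass=-1, Births=-2]  = -2
Migration = Deaths - Grass + 2*Rainfall  [with Deaths=-2, Grass=-1, Rainfall=-3]  = -7
Pop = Migration*Predator  [with Migration=-7, Predator=0]  = 0

0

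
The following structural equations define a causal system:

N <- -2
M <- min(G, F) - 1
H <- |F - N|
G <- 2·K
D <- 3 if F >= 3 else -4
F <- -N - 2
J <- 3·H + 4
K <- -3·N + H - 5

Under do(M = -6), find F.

The intervention breaks the incoming arrows to M: M <- min(G, F) - 1 no longer applies, and M = -6.
F is not downstream of the intervention, so its value is determined by the original equations.
F = -N - 2  [with N=-2]  = 0

0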